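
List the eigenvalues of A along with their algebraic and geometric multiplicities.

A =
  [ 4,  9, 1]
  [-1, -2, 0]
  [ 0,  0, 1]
λ = 1: alg = 3, geom = 1

Step 1 — factor the characteristic polynomial to read off the algebraic multiplicities:
  χ_A(x) = (x - 1)^3

Step 2 — compute geometric multiplicities via the rank-nullity identity g(λ) = n − rank(A − λI):
  rank(A − (1)·I) = 2, so dim ker(A − (1)·I) = n − 2 = 1

Summary:
  λ = 1: algebraic multiplicity = 3, geometric multiplicity = 1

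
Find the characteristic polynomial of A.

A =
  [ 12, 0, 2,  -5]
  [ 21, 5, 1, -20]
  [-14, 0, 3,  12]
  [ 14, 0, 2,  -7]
x^4 - 13*x^3 + 45*x^2 + 25*x - 250

Expanding det(x·I − A) (e.g. by cofactor expansion or by noting that A is similar to its Jordan form J, which has the same characteristic polynomial as A) gives
  χ_A(x) = x^4 - 13*x^3 + 45*x^2 + 25*x - 250
which factors as (x - 5)^3*(x + 2). The eigenvalues (with algebraic multiplicities) are λ = -2 with multiplicity 1, λ = 5 with multiplicity 3.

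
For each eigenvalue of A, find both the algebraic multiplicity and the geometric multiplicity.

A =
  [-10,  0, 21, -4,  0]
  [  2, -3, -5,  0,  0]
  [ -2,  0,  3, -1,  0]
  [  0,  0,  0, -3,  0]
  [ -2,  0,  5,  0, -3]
λ = -4: alg = 1, geom = 1; λ = -3: alg = 4, geom = 2

Step 1 — factor the characteristic polynomial to read off the algebraic multiplicities:
  χ_A(x) = (x + 3)^4*(x + 4)

Step 2 — compute geometric multiplicities via the rank-nullity identity g(λ) = n − rank(A − λI):
  rank(A − (-4)·I) = 4, so dim ker(A − (-4)·I) = n − 4 = 1
  rank(A − (-3)·I) = 3, so dim ker(A − (-3)·I) = n − 3 = 2

Summary:
  λ = -4: algebraic multiplicity = 1, geometric multiplicity = 1
  λ = -3: algebraic multiplicity = 4, geometric multiplicity = 2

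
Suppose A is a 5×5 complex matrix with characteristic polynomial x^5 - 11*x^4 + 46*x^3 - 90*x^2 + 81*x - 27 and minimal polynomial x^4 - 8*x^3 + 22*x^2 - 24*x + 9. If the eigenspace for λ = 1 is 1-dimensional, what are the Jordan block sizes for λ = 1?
Block sizes for λ = 1: [2]

Step 1 — from the characteristic polynomial, algebraic multiplicity of λ = 1 is 2. From dim ker(A − (1)·I) = 1, there are exactly 1 Jordan blocks for λ = 1.
Step 2 — from the minimal polynomial, the factor (x − 1)^2 tells us the largest block for λ = 1 has size 2.
Step 3 — with total size 2, 1 blocks, and largest block 2, the block sizes (in nonincreasing order) are [2].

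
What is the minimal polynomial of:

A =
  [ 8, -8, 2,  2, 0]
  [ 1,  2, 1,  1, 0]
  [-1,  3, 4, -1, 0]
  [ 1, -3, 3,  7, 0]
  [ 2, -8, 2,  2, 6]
x^4 - 21*x^3 + 165*x^2 - 575*x + 750

The characteristic polynomial is χ_A(x) = (x - 6)^2*(x - 5)^3, so the eigenvalues are known. The minimal polynomial is
  m_A(x) = Π_λ (x − λ)^{k_λ}
where k_λ is the size of the *largest* Jordan block for λ (equivalently, the smallest k with (A − λI)^k v = 0 for every generalised eigenvector v of λ).

  λ = 5: largest Jordan block has size 3, contributing (x − 5)^3
  λ = 6: largest Jordan block has size 1, contributing (x − 6)

So m_A(x) = (x - 6)*(x - 5)^3 = x^4 - 21*x^3 + 165*x^2 - 575*x + 750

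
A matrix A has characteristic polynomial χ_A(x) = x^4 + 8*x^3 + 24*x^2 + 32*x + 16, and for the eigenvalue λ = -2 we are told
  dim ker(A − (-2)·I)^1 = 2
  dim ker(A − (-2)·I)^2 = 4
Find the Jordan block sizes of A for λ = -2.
Block sizes for λ = -2: [2, 2]

From the dimensions of kernels of powers, the number of Jordan blocks of size at least j is d_j − d_{j−1} where d_j = dim ker(N^j) (with d_0 = 0). Computing the differences gives [2, 2].
The number of blocks of size exactly k is (#blocks of size ≥ k) − (#blocks of size ≥ k + 1), so the partition is: 2 block(s) of size 2.
In nonincreasing order the block sizes are [2, 2].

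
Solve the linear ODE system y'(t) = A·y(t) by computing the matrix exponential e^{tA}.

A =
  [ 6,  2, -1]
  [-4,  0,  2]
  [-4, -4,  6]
e^{tA} =
  [2*t*exp(4*t) + exp(4*t), 2*t*exp(4*t), -t*exp(4*t)]
  [-4*t*exp(4*t), -4*t*exp(4*t) + exp(4*t), 2*t*exp(4*t)]
  [-4*t*exp(4*t), -4*t*exp(4*t), 2*t*exp(4*t) + exp(4*t)]

Strategy: write A = P · J · P⁻¹ where J is a Jordan canonical form, so e^{tA} = P · e^{tJ} · P⁻¹, and e^{tJ} can be computed block-by-block.

A has Jordan form
J =
  [4, 1, 0]
  [0, 4, 0]
  [0, 0, 4]
(up to reordering of blocks).

Per-block formulas:
  For a 2×2 Jordan block J_2(4): exp(t · J_2(4)) = e^(4t)·(I + t·N), where N is the 2×2 nilpotent shift.
  For a 1×1 block at λ = 4: exp(t · [4]) = [e^(4t)].

After assembling e^{tJ} and conjugating by P, we get:

e^{tA} =
  [2*t*exp(4*t) + exp(4*t), 2*t*exp(4*t), -t*exp(4*t)]
  [-4*t*exp(4*t), -4*t*exp(4*t) + exp(4*t), 2*t*exp(4*t)]
  [-4*t*exp(4*t), -4*t*exp(4*t), 2*t*exp(4*t) + exp(4*t)]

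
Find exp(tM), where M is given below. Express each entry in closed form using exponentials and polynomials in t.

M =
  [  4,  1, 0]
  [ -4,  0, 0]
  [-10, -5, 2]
e^{tM} =
  [2*t*exp(2*t) + exp(2*t), t*exp(2*t), 0]
  [-4*t*exp(2*t), -2*t*exp(2*t) + exp(2*t), 0]
  [-10*t*exp(2*t), -5*t*exp(2*t), exp(2*t)]

Strategy: write M = P · J · P⁻¹ where J is a Jordan canonical form, so e^{tM} = P · e^{tJ} · P⁻¹, and e^{tJ} can be computed block-by-block.

M has Jordan form
J =
  [2, 1, 0]
  [0, 2, 0]
  [0, 0, 2]
(up to reordering of blocks).

Per-block formulas:
  For a 2×2 Jordan block J_2(2): exp(t · J_2(2)) = e^(2t)·(I + t·N), where N is the 2×2 nilpotent shift.
  For a 1×1 block at λ = 2: exp(t · [2]) = [e^(2t)].

After assembling e^{tJ} and conjugating by P, we get:

e^{tM} =
  [2*t*exp(2*t) + exp(2*t), t*exp(2*t), 0]
  [-4*t*exp(2*t), -2*t*exp(2*t) + exp(2*t), 0]
  [-10*t*exp(2*t), -5*t*exp(2*t), exp(2*t)]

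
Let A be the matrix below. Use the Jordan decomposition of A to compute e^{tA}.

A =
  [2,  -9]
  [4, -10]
e^{tA} =
  [6*t*exp(-4*t) + exp(-4*t), -9*t*exp(-4*t)]
  [4*t*exp(-4*t), -6*t*exp(-4*t) + exp(-4*t)]

Strategy: write A = P · J · P⁻¹ where J is a Jordan canonical form, so e^{tA} = P · e^{tJ} · P⁻¹, and e^{tJ} can be computed block-by-block.

A has Jordan form
J =
  [-4,  1]
  [ 0, -4]
(up to reordering of blocks).

Per-block formulas:
  For a 2×2 Jordan block J_2(-4): exp(t · J_2(-4)) = e^(-4t)·(I + t·N), where N is the 2×2 nilpotent shift.

After assembling e^{tJ} and conjugating by P, we get:

e^{tA} =
  [6*t*exp(-4*t) + exp(-4*t), -9*t*exp(-4*t)]
  [4*t*exp(-4*t), -6*t*exp(-4*t) + exp(-4*t)]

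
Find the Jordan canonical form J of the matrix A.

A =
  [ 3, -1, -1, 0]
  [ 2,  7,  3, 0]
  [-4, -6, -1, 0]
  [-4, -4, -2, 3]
J_3(3) ⊕ J_1(3)

The characteristic polynomial is
  det(x·I − A) = x^4 - 12*x^3 + 54*x^2 - 108*x + 81 = (x - 3)^4

Eigenvalues and multiplicities (the geometric multiplicity of λ is n − rank(A − λI), which equals the number of Jordan blocks for λ):
  λ = 3: algebraic multiplicity = 4, geometric multiplicity = 2

Determining the block sizes for each eigenvalue:
  λ = 3: with am = 4 and gm = 2, the partition is not yet determined (e.g. several partitions of 4 into 2 parts exist). Let N = A − (3)·I. Computing rank(N^1) = 2, rank(N^2) = 1, rank(N^3) = 0; the number of blocks of size ≥ j is rank(N^{j−1}) − rank(N^j), giving [2, 1, 1]. So we have 1 block(s) of size 3, 1 block(s) of size 1 → block sizes [3, 1]

Assembling the blocks gives a Jordan form
J =
  [3, 1, 0, 0]
  [0, 3, 1, 0]
  [0, 0, 3, 0]
  [0, 0, 0, 3]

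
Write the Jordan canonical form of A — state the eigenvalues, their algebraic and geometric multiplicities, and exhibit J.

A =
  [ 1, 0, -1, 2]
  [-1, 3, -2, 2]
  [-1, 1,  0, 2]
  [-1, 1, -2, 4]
J_3(2) ⊕ J_1(2)

The characteristic polynomial is
  det(x·I − A) = x^4 - 8*x^3 + 24*x^2 - 32*x + 16 = (x - 2)^4

Eigenvalues and multiplicities (the geometric multiplicity of λ is n − rank(A − λI), which equals the number of Jordan blocks for λ):
  λ = 2: algebraic multiplicity = 4, geometric multiplicity = 2

Determining the block sizes for each eigenvalue:
  λ = 2: with am = 4 and gm = 2, the partition is not yet determined (e.g. several partitions of 4 into 2 parts exist). Let N = A − (2)·I. Computing rank(N^1) = 2, rank(N^2) = 1, rank(N^3) = 0; the number of blocks of size ≥ j is rank(N^{j−1}) − rank(N^j), giving [2, 1, 1]. So we have 1 block(s) of size 3, 1 block(s) of size 1 → block sizes [3, 1]

Assembling the blocks gives a Jordan form
J =
  [2, 1, 0, 0]
  [0, 2, 1, 0]
  [0, 0, 2, 0]
  [0, 0, 0, 2]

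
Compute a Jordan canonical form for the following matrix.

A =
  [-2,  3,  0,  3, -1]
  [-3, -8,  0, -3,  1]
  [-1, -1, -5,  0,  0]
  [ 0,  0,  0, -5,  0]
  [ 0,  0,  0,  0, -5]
J_2(-5) ⊕ J_2(-5) ⊕ J_1(-5)

The characteristic polynomial is
  det(x·I − A) = x^5 + 25*x^4 + 250*x^3 + 1250*x^2 + 3125*x + 3125 = (x + 5)^5

Eigenvalues and multiplicities (the geometric multiplicity of λ is n − rank(A − λI), which equals the number of Jordan blocks for λ):
  λ = -5: algebraic multiplicity = 5, geometric multiplicity = 3

Determining the block sizes for each eigenvalue:
  λ = -5: with am = 5 and gm = 3, the partition is not yet determined (e.g. several partitions of 5 into 3 parts exist). Let N = A − (-5)·I. Computing rank(N^1) = 2, rank(N^2) = 0; the number of blocks of size ≥ j is rank(N^{j−1}) − rank(N^j), giving [3, 2]. So we have 2 block(s) of size 2, 1 block(s) of size 1 → block sizes [2, 2, 1]

Assembling the blocks gives a Jordan form
J =
  [-5,  1,  0,  0,  0]
  [ 0, -5,  0,  0,  0]
  [ 0,  0, -5,  1,  0]
  [ 0,  0,  0, -5,  0]
  [ 0,  0,  0,  0, -5]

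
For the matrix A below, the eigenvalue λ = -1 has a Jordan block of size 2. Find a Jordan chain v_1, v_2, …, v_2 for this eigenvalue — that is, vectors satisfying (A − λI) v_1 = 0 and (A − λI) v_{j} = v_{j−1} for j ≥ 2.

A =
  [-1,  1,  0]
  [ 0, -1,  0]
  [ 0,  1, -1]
A Jordan chain for λ = -1 of length 2:
v_1 = (1, 0, 1)ᵀ
v_2 = (0, 1, 0)ᵀ

Let N = A − (-1)·I. We want v_2 with N^2 v_2 = 0 but N^1 v_2 ≠ 0; then v_{j-1} := N · v_j for j = 2, …, 2.

Pick v_2 = (0, 1, 0)ᵀ.
Then v_1 = N · v_2 = (1, 0, 1)ᵀ.

Sanity check: (A − (-1)·I) v_1 = (0, 0, 0)ᵀ = 0. ✓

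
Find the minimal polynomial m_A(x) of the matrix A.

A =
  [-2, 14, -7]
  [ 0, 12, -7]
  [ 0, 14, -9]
x^2 - 3*x - 10

The characteristic polynomial is χ_A(x) = (x - 5)*(x + 2)^2, so the eigenvalues are known. The minimal polynomial is
  m_A(x) = Π_λ (x − λ)^{k_λ}
where k_λ is the size of the *largest* Jordan block for λ (equivalently, the smallest k with (A − λI)^k v = 0 for every generalised eigenvector v of λ).

  λ = -2: largest Jordan block has size 1, contributing (x + 2)
  λ = 5: largest Jordan block has size 1, contributing (x − 5)

So m_A(x) = (x - 5)*(x + 2) = x^2 - 3*x - 10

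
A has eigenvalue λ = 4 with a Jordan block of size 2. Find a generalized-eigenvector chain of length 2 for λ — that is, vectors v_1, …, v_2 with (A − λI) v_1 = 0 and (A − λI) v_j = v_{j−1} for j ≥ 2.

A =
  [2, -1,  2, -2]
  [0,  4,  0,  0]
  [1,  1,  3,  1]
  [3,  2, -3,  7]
A Jordan chain for λ = 4 of length 2:
v_1 = (-2, 0, 1, 3)ᵀ
v_2 = (1, 0, 0, 0)ᵀ

Let N = A − (4)·I. We want v_2 with N^2 v_2 = 0 but N^1 v_2 ≠ 0; then v_{j-1} := N · v_j for j = 2, …, 2.

Pick v_2 = (1, 0, 0, 0)ᵀ.
Then v_1 = N · v_2 = (-2, 0, 1, 3)ᵀ.

Sanity check: (A − (4)·I) v_1 = (0, 0, 0, 0)ᵀ = 0. ✓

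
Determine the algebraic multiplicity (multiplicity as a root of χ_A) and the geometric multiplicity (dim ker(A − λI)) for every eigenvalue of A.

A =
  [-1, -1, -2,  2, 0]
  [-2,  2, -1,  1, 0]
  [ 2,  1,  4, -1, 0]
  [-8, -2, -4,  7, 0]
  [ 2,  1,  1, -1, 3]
λ = 3: alg = 5, geom = 3

Step 1 — factor the characteristic polynomial to read off the algebraic multiplicities:
  χ_A(x) = (x - 3)^5

Step 2 — compute geometric multiplicities via the rank-nullity identity g(λ) = n − rank(A − λI):
  rank(A − (3)·I) = 2, so dim ker(A − (3)·I) = n − 2 = 3

Summary:
  λ = 3: algebraic multiplicity = 5, geometric multiplicity = 3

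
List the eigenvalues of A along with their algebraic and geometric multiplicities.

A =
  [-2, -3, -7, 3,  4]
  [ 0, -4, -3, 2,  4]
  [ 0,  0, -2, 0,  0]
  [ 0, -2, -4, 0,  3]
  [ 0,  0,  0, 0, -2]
λ = -2: alg = 5, geom = 2

Step 1 — factor the characteristic polynomial to read off the algebraic multiplicities:
  χ_A(x) = (x + 2)^5

Step 2 — compute geometric multiplicities via the rank-nullity identity g(λ) = n − rank(A − λI):
  rank(A − (-2)·I) = 3, so dim ker(A − (-2)·I) = n − 3 = 2

Summary:
  λ = -2: algebraic multiplicity = 5, geometric multiplicity = 2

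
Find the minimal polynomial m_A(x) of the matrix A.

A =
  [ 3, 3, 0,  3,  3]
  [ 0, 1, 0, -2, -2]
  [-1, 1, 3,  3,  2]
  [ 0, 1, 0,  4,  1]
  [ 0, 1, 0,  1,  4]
x^2 - 6*x + 9

The characteristic polynomial is χ_A(x) = (x - 3)^5, so the eigenvalues are known. The minimal polynomial is
  m_A(x) = Π_λ (x − λ)^{k_λ}
where k_λ is the size of the *largest* Jordan block for λ (equivalently, the smallest k with (A − λI)^k v = 0 for every generalised eigenvector v of λ).

  λ = 3: largest Jordan block has size 2, contributing (x − 3)^2

So m_A(x) = (x - 3)^2 = x^2 - 6*x + 9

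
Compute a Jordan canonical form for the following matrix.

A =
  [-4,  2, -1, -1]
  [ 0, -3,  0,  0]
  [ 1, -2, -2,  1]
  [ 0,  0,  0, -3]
J_2(-3) ⊕ J_1(-3) ⊕ J_1(-3)

The characteristic polynomial is
  det(x·I − A) = x^4 + 12*x^3 + 54*x^2 + 108*x + 81 = (x + 3)^4

Eigenvalues and multiplicities (the geometric multiplicity of λ is n − rank(A − λI), which equals the number of Jordan blocks for λ):
  λ = -3: algebraic multiplicity = 4, geometric multiplicity = 3

Determining the block sizes for each eigenvalue:
  λ = -3: 3 blocks summing to 4 forces exactly one block of size 2 and the rest size 1 → block sizes [2, 1, 1]

Assembling the blocks gives a Jordan form
J =
  [-3,  1,  0,  0]
  [ 0, -3,  0,  0]
  [ 0,  0, -3,  0]
  [ 0,  0,  0, -3]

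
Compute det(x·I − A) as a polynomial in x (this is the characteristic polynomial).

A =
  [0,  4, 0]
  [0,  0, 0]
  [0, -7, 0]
x^3

Expanding det(x·I − A) (e.g. by cofactor expansion or by noting that A is similar to its Jordan form J, which has the same characteristic polynomial as A) gives
  χ_A(x) = x^3
which factors as x^3. The eigenvalues (with algebraic multiplicities) are λ = 0 with multiplicity 3.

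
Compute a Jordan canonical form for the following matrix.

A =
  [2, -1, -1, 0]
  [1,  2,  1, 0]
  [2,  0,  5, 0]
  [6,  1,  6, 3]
J_3(3) ⊕ J_1(3)

The characteristic polynomial is
  det(x·I − A) = x^4 - 12*x^3 + 54*x^2 - 108*x + 81 = (x - 3)^4

Eigenvalues and multiplicities (the geometric multiplicity of λ is n − rank(A − λI), which equals the number of Jordan blocks for λ):
  λ = 3: algebraic multiplicity = 4, geometric multiplicity = 2

Determining the block sizes for each eigenvalue:
  λ = 3: with am = 4 and gm = 2, the partition is not yet determined (e.g. several partitions of 4 into 2 parts exist). Let N = A − (3)·I. Computing rank(N^1) = 2, rank(N^2) = 1, rank(N^3) = 0; the number of blocks of size ≥ j is rank(N^{j−1}) − rank(N^j), giving [2, 1, 1]. So we have 1 block(s) of size 3, 1 block(s) of size 1 → block sizes [3, 1]

Assembling the blocks gives a Jordan form
J =
  [3, 1, 0, 0]
  [0, 3, 1, 0]
  [0, 0, 3, 0]
  [0, 0, 0, 3]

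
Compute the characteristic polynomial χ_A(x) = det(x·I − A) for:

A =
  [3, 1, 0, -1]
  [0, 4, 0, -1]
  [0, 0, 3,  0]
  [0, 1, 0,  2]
x^4 - 12*x^3 + 54*x^2 - 108*x + 81

Expanding det(x·I − A) (e.g. by cofactor expansion or by noting that A is similar to its Jordan form J, which has the same characteristic polynomial as A) gives
  χ_A(x) = x^4 - 12*x^3 + 54*x^2 - 108*x + 81
which factors as (x - 3)^4. The eigenvalues (with algebraic multiplicities) are λ = 3 with multiplicity 4.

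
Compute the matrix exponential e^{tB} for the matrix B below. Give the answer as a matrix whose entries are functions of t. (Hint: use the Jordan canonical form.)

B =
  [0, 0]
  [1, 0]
e^{tB} =
  [1, 0]
  [t, 1]

Strategy: write B = P · J · P⁻¹ where J is a Jordan canonical form, so e^{tB} = P · e^{tJ} · P⁻¹, and e^{tJ} can be computed block-by-block.

B has Jordan form
J =
  [0, 1]
  [0, 0]
(up to reordering of blocks).

Per-block formulas:
  For a 2×2 Jordan block J_2(0): exp(t · J_2(0)) = e^(0t)·(I + t·N), where N is the 2×2 nilpotent shift.

After assembling e^{tJ} and conjugating by P, we get:

e^{tB} =
  [1, 0]
  [t, 1]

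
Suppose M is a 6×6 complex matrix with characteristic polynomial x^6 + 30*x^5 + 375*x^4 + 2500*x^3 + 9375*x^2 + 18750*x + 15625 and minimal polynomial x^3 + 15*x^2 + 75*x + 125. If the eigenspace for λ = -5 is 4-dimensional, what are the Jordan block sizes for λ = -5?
Block sizes for λ = -5: [3, 1, 1, 1]

Step 1 — from the characteristic polynomial, algebraic multiplicity of λ = -5 is 6. From dim ker(M − (-5)·I) = 4, there are exactly 4 Jordan blocks for λ = -5.
Step 2 — from the minimal polynomial, the factor (x + 5)^3 tells us the largest block for λ = -5 has size 3.
Step 3 — with total size 6, 4 blocks, and largest block 3, the block sizes (in nonincreasing order) are [3, 1, 1, 1].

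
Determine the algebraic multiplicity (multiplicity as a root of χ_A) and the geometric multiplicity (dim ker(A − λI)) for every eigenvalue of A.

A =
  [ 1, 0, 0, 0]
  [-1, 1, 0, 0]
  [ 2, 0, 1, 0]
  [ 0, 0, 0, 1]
λ = 1: alg = 4, geom = 3

Step 1 — factor the characteristic polynomial to read off the algebraic multiplicities:
  χ_A(x) = (x - 1)^4

Step 2 — compute geometric multiplicities via the rank-nullity identity g(λ) = n − rank(A − λI):
  rank(A − (1)·I) = 1, so dim ker(A − (1)·I) = n − 1 = 3

Summary:
  λ = 1: algebraic multiplicity = 4, geometric multiplicity = 3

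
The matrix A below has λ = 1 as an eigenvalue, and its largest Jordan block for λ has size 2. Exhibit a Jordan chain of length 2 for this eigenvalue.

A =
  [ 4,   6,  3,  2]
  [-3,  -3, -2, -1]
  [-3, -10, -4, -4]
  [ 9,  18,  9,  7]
A Jordan chain for λ = 1 of length 2:
v_1 = (3, -3, -3, 9)ᵀ
v_2 = (1, 0, 0, 0)ᵀ

Let N = A − (1)·I. We want v_2 with N^2 v_2 = 0 but N^1 v_2 ≠ 0; then v_{j-1} := N · v_j for j = 2, …, 2.

Pick v_2 = (1, 0, 0, 0)ᵀ.
Then v_1 = N · v_2 = (3, -3, -3, 9)ᵀ.

Sanity check: (A − (1)·I) v_1 = (0, 0, 0, 0)ᵀ = 0. ✓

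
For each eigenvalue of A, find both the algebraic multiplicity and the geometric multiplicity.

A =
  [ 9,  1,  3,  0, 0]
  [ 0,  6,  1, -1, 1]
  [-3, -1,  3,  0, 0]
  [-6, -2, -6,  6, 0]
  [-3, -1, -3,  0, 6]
λ = 6: alg = 5, geom = 3

Step 1 — factor the characteristic polynomial to read off the algebraic multiplicities:
  χ_A(x) = (x - 6)^5

Step 2 — compute geometric multiplicities via the rank-nullity identity g(λ) = n − rank(A − λI):
  rank(A − (6)·I) = 2, so dim ker(A − (6)·I) = n − 2 = 3

Summary:
  λ = 6: algebraic multiplicity = 5, geometric multiplicity = 3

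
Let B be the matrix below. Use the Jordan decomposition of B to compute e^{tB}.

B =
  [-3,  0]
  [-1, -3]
e^{tB} =
  [exp(-3*t), 0]
  [-t*exp(-3*t), exp(-3*t)]

Strategy: write B = P · J · P⁻¹ where J is a Jordan canonical form, so e^{tB} = P · e^{tJ} · P⁻¹, and e^{tJ} can be computed block-by-block.

B has Jordan form
J =
  [-3,  1]
  [ 0, -3]
(up to reordering of blocks).

Per-block formulas:
  For a 2×2 Jordan block J_2(-3): exp(t · J_2(-3)) = e^(-3t)·(I + t·N), where N is the 2×2 nilpotent shift.

After assembling e^{tJ} and conjugating by P, we get:

e^{tB} =
  [exp(-3*t), 0]
  [-t*exp(-3*t), exp(-3*t)]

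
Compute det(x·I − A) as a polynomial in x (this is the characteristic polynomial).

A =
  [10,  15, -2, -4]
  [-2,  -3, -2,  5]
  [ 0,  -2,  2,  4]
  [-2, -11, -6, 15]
x^4 - 24*x^3 + 216*x^2 - 864*x + 1296

Expanding det(x·I − A) (e.g. by cofactor expansion or by noting that A is similar to its Jordan form J, which has the same characteristic polynomial as A) gives
  χ_A(x) = x^4 - 24*x^3 + 216*x^2 - 864*x + 1296
which factors as (x - 6)^4. The eigenvalues (with algebraic multiplicities) are λ = 6 with multiplicity 4.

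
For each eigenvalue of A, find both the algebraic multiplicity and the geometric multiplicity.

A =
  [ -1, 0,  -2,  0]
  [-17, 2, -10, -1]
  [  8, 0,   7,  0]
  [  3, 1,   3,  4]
λ = 3: alg = 4, geom = 2

Step 1 — factor the characteristic polynomial to read off the algebraic multiplicities:
  χ_A(x) = (x - 3)^4

Step 2 — compute geometric multiplicities via the rank-nullity identity g(λ) = n − rank(A − λI):
  rank(A − (3)·I) = 2, so dim ker(A − (3)·I) = n − 2 = 2

Summary:
  λ = 3: algebraic multiplicity = 4, geometric multiplicity = 2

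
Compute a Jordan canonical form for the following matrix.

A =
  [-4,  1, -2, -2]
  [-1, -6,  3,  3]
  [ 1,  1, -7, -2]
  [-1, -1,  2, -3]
J_3(-5) ⊕ J_1(-5)

The characteristic polynomial is
  det(x·I − A) = x^4 + 20*x^3 + 150*x^2 + 500*x + 625 = (x + 5)^4

Eigenvalues and multiplicities (the geometric multiplicity of λ is n − rank(A − λI), which equals the number of Jordan blocks for λ):
  λ = -5: algebraic multiplicity = 4, geometric multiplicity = 2

Determining the block sizes for each eigenvalue:
  λ = -5: with am = 4 and gm = 2, the partition is not yet determined (e.g. several partitions of 4 into 2 parts exist). Let N = A − (-5)·I. Computing rank(N^1) = 2, rank(N^2) = 1, rank(N^3) = 0; the number of blocks of size ≥ j is rank(N^{j−1}) − rank(N^j), giving [2, 1, 1]. So we have 1 block(s) of size 3, 1 block(s) of size 1 → block sizes [3, 1]

Assembling the blocks gives a Jordan form
J =
  [-5,  1,  0,  0]
  [ 0, -5,  1,  0]
  [ 0,  0, -5,  0]
  [ 0,  0,  0, -5]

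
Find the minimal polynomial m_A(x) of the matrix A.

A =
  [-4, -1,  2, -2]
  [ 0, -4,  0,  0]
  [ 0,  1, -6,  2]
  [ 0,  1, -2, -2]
x^2 + 8*x + 16

The characteristic polynomial is χ_A(x) = (x + 4)^4, so the eigenvalues are known. The minimal polynomial is
  m_A(x) = Π_λ (x − λ)^{k_λ}
where k_λ is the size of the *largest* Jordan block for λ (equivalently, the smallest k with (A − λI)^k v = 0 for every generalised eigenvector v of λ).

  λ = -4: largest Jordan block has size 2, contributing (x + 4)^2

So m_A(x) = (x + 4)^2 = x^2 + 8*x + 16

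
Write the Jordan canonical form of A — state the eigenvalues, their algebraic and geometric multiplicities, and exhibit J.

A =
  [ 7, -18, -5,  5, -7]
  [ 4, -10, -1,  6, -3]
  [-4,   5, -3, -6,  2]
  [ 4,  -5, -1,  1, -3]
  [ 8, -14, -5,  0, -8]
J_2(-5) ⊕ J_3(-1)

The characteristic polynomial is
  det(x·I − A) = x^5 + 13*x^4 + 58*x^3 + 106*x^2 + 85*x + 25 = (x + 1)^3*(x + 5)^2

Eigenvalues and multiplicities (the geometric multiplicity of λ is n − rank(A − λI), which equals the number of Jordan blocks for λ):
  λ = -5: algebraic multiplicity = 2, geometric multiplicity = 1
  λ = -1: algebraic multiplicity = 3, geometric multiplicity = 1

Determining the block sizes for each eigenvalue:
  λ = -5: one block (gm = 1), so the single block has size am = 2 → block sizes [2]
  λ = -1: one block (gm = 1), so the single block has size am = 3 → block sizes [3]

Assembling the blocks gives a Jordan form
J =
  [-5,  1,  0,  0,  0]
  [ 0, -5,  0,  0,  0]
  [ 0,  0, -1,  1,  0]
  [ 0,  0,  0, -1,  1]
  [ 0,  0,  0,  0, -1]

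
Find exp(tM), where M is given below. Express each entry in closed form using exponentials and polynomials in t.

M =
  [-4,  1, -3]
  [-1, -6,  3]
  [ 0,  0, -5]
e^{tM} =
  [t*exp(-5*t) + exp(-5*t), t*exp(-5*t), -3*t*exp(-5*t)]
  [-t*exp(-5*t), -t*exp(-5*t) + exp(-5*t), 3*t*exp(-5*t)]
  [0, 0, exp(-5*t)]

Strategy: write M = P · J · P⁻¹ where J is a Jordan canonical form, so e^{tM} = P · e^{tJ} · P⁻¹, and e^{tJ} can be computed block-by-block.

M has Jordan form
J =
  [-5,  1,  0]
  [ 0, -5,  0]
  [ 0,  0, -5]
(up to reordering of blocks).

Per-block formulas:
  For a 2×2 Jordan block J_2(-5): exp(t · J_2(-5)) = e^(-5t)·(I + t·N), where N is the 2×2 nilpotent shift.
  For a 1×1 block at λ = -5: exp(t · [-5]) = [e^(-5t)].

After assembling e^{tJ} and conjugating by P, we get:

e^{tM} =
  [t*exp(-5*t) + exp(-5*t), t*exp(-5*t), -3*t*exp(-5*t)]
  [-t*exp(-5*t), -t*exp(-5*t) + exp(-5*t), 3*t*exp(-5*t)]
  [0, 0, exp(-5*t)]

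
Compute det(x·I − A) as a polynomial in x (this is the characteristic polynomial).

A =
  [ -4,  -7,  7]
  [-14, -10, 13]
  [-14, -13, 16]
x^3 - 2*x^2 - 15*x + 36

Expanding det(x·I − A) (e.g. by cofactor expansion or by noting that A is similar to its Jordan form J, which has the same characteristic polynomial as A) gives
  χ_A(x) = x^3 - 2*x^2 - 15*x + 36
which factors as (x - 3)^2*(x + 4). The eigenvalues (with algebraic multiplicities) are λ = -4 with multiplicity 1, λ = 3 with multiplicity 2.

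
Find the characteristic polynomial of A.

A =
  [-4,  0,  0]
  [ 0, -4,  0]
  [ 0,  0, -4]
x^3 + 12*x^2 + 48*x + 64

Expanding det(x·I − A) (e.g. by cofactor expansion or by noting that A is similar to its Jordan form J, which has the same characteristic polynomial as A) gives
  χ_A(x) = x^3 + 12*x^2 + 48*x + 64
which factors as (x + 4)^3. The eigenvalues (with algebraic multiplicities) are λ = -4 with multiplicity 3.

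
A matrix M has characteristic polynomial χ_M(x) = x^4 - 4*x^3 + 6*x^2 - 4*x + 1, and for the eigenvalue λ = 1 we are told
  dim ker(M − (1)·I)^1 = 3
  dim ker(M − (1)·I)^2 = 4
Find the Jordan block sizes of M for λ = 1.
Block sizes for λ = 1: [2, 1, 1]

From the dimensions of kernels of powers, the number of Jordan blocks of size at least j is d_j − d_{j−1} where d_j = dim ker(N^j) (with d_0 = 0). Computing the differences gives [3, 1].
The number of blocks of size exactly k is (#blocks of size ≥ k) − (#blocks of size ≥ k + 1), so the partition is: 2 block(s) of size 1, 1 block(s) of size 2.
In nonincreasing order the block sizes are [2, 1, 1].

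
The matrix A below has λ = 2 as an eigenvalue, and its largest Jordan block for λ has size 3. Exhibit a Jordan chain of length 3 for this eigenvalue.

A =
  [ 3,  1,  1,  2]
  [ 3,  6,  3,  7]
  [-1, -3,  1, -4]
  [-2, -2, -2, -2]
A Jordan chain for λ = 2 of length 3:
v_1 = (-1, -2, -1, 2)ᵀ
v_2 = (1, 3, -1, -2)ᵀ
v_3 = (1, 0, 0, 0)ᵀ

Let N = A − (2)·I. We want v_3 with N^3 v_3 = 0 but N^2 v_3 ≠ 0; then v_{j-1} := N · v_j for j = 3, …, 2.

Pick v_3 = (1, 0, 0, 0)ᵀ.
Then v_2 = N · v_3 = (1, 3, -1, -2)ᵀ.
Then v_1 = N · v_2 = (-1, -2, -1, 2)ᵀ.

Sanity check: (A − (2)·I) v_1 = (0, 0, 0, 0)ᵀ = 0. ✓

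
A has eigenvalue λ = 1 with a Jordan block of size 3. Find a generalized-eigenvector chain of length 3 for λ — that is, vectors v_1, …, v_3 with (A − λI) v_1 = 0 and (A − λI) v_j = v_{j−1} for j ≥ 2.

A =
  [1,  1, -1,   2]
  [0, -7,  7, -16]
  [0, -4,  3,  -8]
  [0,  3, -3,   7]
A Jordan chain for λ = 1 of length 3:
v_1 = (2, -12, 0, 6)ᵀ
v_2 = (1, -8, -4, 3)ᵀ
v_3 = (0, 1, 0, 0)ᵀ

Let N = A − (1)·I. We want v_3 with N^3 v_3 = 0 but N^2 v_3 ≠ 0; then v_{j-1} := N · v_j for j = 3, …, 2.

Pick v_3 = (0, 1, 0, 0)ᵀ.
Then v_2 = N · v_3 = (1, -8, -4, 3)ᵀ.
Then v_1 = N · v_2 = (2, -12, 0, 6)ᵀ.

Sanity check: (A − (1)·I) v_1 = (0, 0, 0, 0)ᵀ = 0. ✓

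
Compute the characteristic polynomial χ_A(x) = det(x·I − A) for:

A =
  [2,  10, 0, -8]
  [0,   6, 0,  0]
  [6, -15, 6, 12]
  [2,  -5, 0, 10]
x^4 - 24*x^3 + 216*x^2 - 864*x + 1296

Expanding det(x·I − A) (e.g. by cofactor expansion or by noting that A is similar to its Jordan form J, which has the same characteristic polynomial as A) gives
  χ_A(x) = x^4 - 24*x^3 + 216*x^2 - 864*x + 1296
which factors as (x - 6)^4. The eigenvalues (with algebraic multiplicities) are λ = 6 with multiplicity 4.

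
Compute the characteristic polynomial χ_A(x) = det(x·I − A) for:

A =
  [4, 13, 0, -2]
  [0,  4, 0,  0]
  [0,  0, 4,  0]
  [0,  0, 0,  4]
x^4 - 16*x^3 + 96*x^2 - 256*x + 256

Expanding det(x·I − A) (e.g. by cofactor expansion or by noting that A is similar to its Jordan form J, which has the same characteristic polynomial as A) gives
  χ_A(x) = x^4 - 16*x^3 + 96*x^2 - 256*x + 256
which factors as (x - 4)^4. The eigenvalues (with algebraic multiplicities) are λ = 4 with multiplicity 4.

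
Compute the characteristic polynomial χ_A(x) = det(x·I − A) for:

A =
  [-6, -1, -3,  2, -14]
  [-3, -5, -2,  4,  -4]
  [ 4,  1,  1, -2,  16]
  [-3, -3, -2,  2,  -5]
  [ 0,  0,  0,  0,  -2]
x^5 + 10*x^4 + 40*x^3 + 80*x^2 + 80*x + 32

Expanding det(x·I − A) (e.g. by cofactor expansion or by noting that A is similar to its Jordan form J, which has the same characteristic polynomial as A) gives
  χ_A(x) = x^5 + 10*x^4 + 40*x^3 + 80*x^2 + 80*x + 32
which factors as (x + 2)^5. The eigenvalues (with algebraic multiplicities) are λ = -2 with multiplicity 5.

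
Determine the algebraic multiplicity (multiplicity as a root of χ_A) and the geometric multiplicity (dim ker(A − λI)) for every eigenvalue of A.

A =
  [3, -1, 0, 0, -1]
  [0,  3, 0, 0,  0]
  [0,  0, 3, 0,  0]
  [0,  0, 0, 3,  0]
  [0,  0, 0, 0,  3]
λ = 3: alg = 5, geom = 4

Step 1 — factor the characteristic polynomial to read off the algebraic multiplicities:
  χ_A(x) = (x - 3)^5

Step 2 — compute geometric multiplicities via the rank-nullity identity g(λ) = n − rank(A − λI):
  rank(A − (3)·I) = 1, so dim ker(A − (3)·I) = n − 1 = 4

Summary:
  λ = 3: algebraic multiplicity = 5, geometric multiplicity = 4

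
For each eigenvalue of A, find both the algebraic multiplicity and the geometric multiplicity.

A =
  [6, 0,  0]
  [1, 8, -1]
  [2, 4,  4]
λ = 6: alg = 3, geom = 2

Step 1 — factor the characteristic polynomial to read off the algebraic multiplicities:
  χ_A(x) = (x - 6)^3

Step 2 — compute geometric multiplicities via the rank-nullity identity g(λ) = n − rank(A − λI):
  rank(A − (6)·I) = 1, so dim ker(A − (6)·I) = n − 1 = 2

Summary:
  λ = 6: algebraic multiplicity = 3, geometric multiplicity = 2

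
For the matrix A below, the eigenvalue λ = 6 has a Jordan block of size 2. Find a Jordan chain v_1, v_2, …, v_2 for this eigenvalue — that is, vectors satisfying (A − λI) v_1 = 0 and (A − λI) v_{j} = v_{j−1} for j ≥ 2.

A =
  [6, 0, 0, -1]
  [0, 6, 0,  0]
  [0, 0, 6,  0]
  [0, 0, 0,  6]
A Jordan chain for λ = 6 of length 2:
v_1 = (-1, 0, 0, 0)ᵀ
v_2 = (0, 0, 0, 1)ᵀ

Let N = A − (6)·I. We want v_2 with N^2 v_2 = 0 but N^1 v_2 ≠ 0; then v_{j-1} := N · v_j for j = 2, …, 2.

Pick v_2 = (0, 0, 0, 1)ᵀ.
Then v_1 = N · v_2 = (-1, 0, 0, 0)ᵀ.

Sanity check: (A − (6)·I) v_1 = (0, 0, 0, 0)ᵀ = 0. ✓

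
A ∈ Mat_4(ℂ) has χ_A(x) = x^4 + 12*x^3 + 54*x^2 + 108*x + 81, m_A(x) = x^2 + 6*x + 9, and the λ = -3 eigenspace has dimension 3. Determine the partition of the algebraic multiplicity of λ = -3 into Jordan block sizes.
Block sizes for λ = -3: [2, 1, 1]

Step 1 — from the characteristic polynomial, algebraic multiplicity of λ = -3 is 4. From dim ker(A − (-3)·I) = 3, there are exactly 3 Jordan blocks for λ = -3.
Step 2 — from the minimal polynomial, the factor (x + 3)^2 tells us the largest block for λ = -3 has size 2.
Step 3 — with total size 4, 3 blocks, and largest block 2, the block sizes (in nonincreasing order) are [2, 1, 1].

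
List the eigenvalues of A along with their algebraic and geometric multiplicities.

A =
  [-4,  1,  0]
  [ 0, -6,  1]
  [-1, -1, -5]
λ = -5: alg = 3, geom = 1

Step 1 — factor the characteristic polynomial to read off the algebraic multiplicities:
  χ_A(x) = (x + 5)^3

Step 2 — compute geometric multiplicities via the rank-nullity identity g(λ) = n − rank(A − λI):
  rank(A − (-5)·I) = 2, so dim ker(A − (-5)·I) = n − 2 = 1

Summary:
  λ = -5: algebraic multiplicity = 3, geometric multiplicity = 1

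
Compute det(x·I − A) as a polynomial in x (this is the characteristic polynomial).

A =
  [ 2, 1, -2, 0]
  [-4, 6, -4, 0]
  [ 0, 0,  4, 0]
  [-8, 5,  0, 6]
x^4 - 18*x^3 + 120*x^2 - 352*x + 384

Expanding det(x·I − A) (e.g. by cofactor expansion or by noting that A is similar to its Jordan form J, which has the same characteristic polynomial as A) gives
  χ_A(x) = x^4 - 18*x^3 + 120*x^2 - 352*x + 384
which factors as (x - 6)*(x - 4)^3. The eigenvalues (with algebraic multiplicities) are λ = 4 with multiplicity 3, λ = 6 with multiplicity 1.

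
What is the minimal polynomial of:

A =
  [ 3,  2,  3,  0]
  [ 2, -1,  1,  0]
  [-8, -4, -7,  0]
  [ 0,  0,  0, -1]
x^3 + 5*x^2 + 7*x + 3

The characteristic polynomial is χ_A(x) = (x + 1)^3*(x + 3), so the eigenvalues are known. The minimal polynomial is
  m_A(x) = Π_λ (x − λ)^{k_λ}
where k_λ is the size of the *largest* Jordan block for λ (equivalently, the smallest k with (A − λI)^k v = 0 for every generalised eigenvector v of λ).

  λ = -3: largest Jordan block has size 1, contributing (x + 3)
  λ = -1: largest Jordan block has size 2, contributing (x + 1)^2

So m_A(x) = (x + 1)^2*(x + 3) = x^3 + 5*x^2 + 7*x + 3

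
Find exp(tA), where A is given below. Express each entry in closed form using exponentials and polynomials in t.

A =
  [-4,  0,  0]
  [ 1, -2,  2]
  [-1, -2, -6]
e^{tA} =
  [exp(-4*t), 0, 0]
  [t*exp(-4*t), 2*t*exp(-4*t) + exp(-4*t), 2*t*exp(-4*t)]
  [-t*exp(-4*t), -2*t*exp(-4*t), -2*t*exp(-4*t) + exp(-4*t)]

Strategy: write A = P · J · P⁻¹ where J is a Jordan canonical form, so e^{tA} = P · e^{tJ} · P⁻¹, and e^{tJ} can be computed block-by-block.

A has Jordan form
J =
  [-4,  1,  0]
  [ 0, -4,  0]
  [ 0,  0, -4]
(up to reordering of blocks).

Per-block formulas:
  For a 1×1 block at λ = -4: exp(t · [-4]) = [e^(-4t)].
  For a 2×2 Jordan block J_2(-4): exp(t · J_2(-4)) = e^(-4t)·(I + t·N), where N is the 2×2 nilpotent shift.

After assembling e^{tJ} and conjugating by P, we get:

e^{tA} =
  [exp(-4*t), 0, 0]
  [t*exp(-4*t), 2*t*exp(-4*t) + exp(-4*t), 2*t*exp(-4*t)]
  [-t*exp(-4*t), -2*t*exp(-4*t), -2*t*exp(-4*t) + exp(-4*t)]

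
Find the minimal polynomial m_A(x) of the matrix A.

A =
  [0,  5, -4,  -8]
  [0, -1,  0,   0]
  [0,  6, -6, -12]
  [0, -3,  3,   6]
x^3 + x^2

The characteristic polynomial is χ_A(x) = x^3*(x + 1), so the eigenvalues are known. The minimal polynomial is
  m_A(x) = Π_λ (x − λ)^{k_λ}
where k_λ is the size of the *largest* Jordan block for λ (equivalently, the smallest k with (A − λI)^k v = 0 for every generalised eigenvector v of λ).

  λ = -1: largest Jordan block has size 1, contributing (x + 1)
  λ = 0: largest Jordan block has size 2, contributing (x − 0)^2

So m_A(x) = x^2*(x + 1) = x^3 + x^2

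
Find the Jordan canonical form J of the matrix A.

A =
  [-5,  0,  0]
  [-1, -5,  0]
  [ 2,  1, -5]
J_3(-5)

The characteristic polynomial is
  det(x·I − A) = x^3 + 15*x^2 + 75*x + 125 = (x + 5)^3

Eigenvalues and multiplicities (the geometric multiplicity of λ is n − rank(A − λI), which equals the number of Jordan blocks for λ):
  λ = -5: algebraic multiplicity = 3, geometric multiplicity = 1

Determining the block sizes for each eigenvalue:
  λ = -5: one block (gm = 1), so the single block has size am = 3 → block sizes [3]

Assembling the blocks gives a Jordan form
J =
  [-5,  1,  0]
  [ 0, -5,  1]
  [ 0,  0, -5]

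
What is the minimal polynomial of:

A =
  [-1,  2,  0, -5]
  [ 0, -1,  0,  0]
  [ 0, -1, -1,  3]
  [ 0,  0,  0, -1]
x^2 + 2*x + 1

The characteristic polynomial is χ_A(x) = (x + 1)^4, so the eigenvalues are known. The minimal polynomial is
  m_A(x) = Π_λ (x − λ)^{k_λ}
where k_λ is the size of the *largest* Jordan block for λ (equivalently, the smallest k with (A − λI)^k v = 0 for every generalised eigenvector v of λ).

  λ = -1: largest Jordan block has size 2, contributing (x + 1)^2

So m_A(x) = (x + 1)^2 = x^2 + 2*x + 1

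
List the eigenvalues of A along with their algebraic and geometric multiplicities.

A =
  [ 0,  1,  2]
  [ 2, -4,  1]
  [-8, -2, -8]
λ = -4: alg = 3, geom = 1

Step 1 — factor the characteristic polynomial to read off the algebraic multiplicities:
  χ_A(x) = (x + 4)^3

Step 2 — compute geometric multiplicities via the rank-nullity identity g(λ) = n − rank(A − λI):
  rank(A − (-4)·I) = 2, so dim ker(A − (-4)·I) = n − 2 = 1

Summary:
  λ = -4: algebraic multiplicity = 3, geometric multiplicity = 1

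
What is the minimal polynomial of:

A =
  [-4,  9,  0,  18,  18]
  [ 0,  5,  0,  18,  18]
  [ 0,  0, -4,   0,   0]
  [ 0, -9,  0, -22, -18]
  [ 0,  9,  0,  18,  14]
x^2 - x - 20

The characteristic polynomial is χ_A(x) = (x - 5)*(x + 4)^4, so the eigenvalues are known. The minimal polynomial is
  m_A(x) = Π_λ (x − λ)^{k_λ}
where k_λ is the size of the *largest* Jordan block for λ (equivalently, the smallest k with (A − λI)^k v = 0 for every generalised eigenvector v of λ).

  λ = -4: largest Jordan block has size 1, contributing (x + 4)
  λ = 5: largest Jordan block has size 1, contributing (x − 5)

So m_A(x) = (x - 5)*(x + 4) = x^2 - x - 20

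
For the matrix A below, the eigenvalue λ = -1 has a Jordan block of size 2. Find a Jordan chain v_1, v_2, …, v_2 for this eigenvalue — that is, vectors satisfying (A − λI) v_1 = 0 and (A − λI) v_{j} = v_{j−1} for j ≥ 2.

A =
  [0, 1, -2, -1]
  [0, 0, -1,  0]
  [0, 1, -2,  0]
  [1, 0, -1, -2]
A Jordan chain for λ = -1 of length 2:
v_1 = (1, 0, 0, 1)ᵀ
v_2 = (1, 0, 0, 0)ᵀ

Let N = A − (-1)·I. We want v_2 with N^2 v_2 = 0 but N^1 v_2 ≠ 0; then v_{j-1} := N · v_j for j = 2, …, 2.

Pick v_2 = (1, 0, 0, 0)ᵀ.
Then v_1 = N · v_2 = (1, 0, 0, 1)ᵀ.

Sanity check: (A − (-1)·I) v_1 = (0, 0, 0, 0)ᵀ = 0. ✓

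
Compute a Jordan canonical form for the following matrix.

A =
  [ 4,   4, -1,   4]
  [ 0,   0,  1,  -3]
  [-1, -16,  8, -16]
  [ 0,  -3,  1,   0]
J_3(3) ⊕ J_1(3)

The characteristic polynomial is
  det(x·I − A) = x^4 - 12*x^3 + 54*x^2 - 108*x + 81 = (x - 3)^4

Eigenvalues and multiplicities (the geometric multiplicity of λ is n − rank(A − λI), which equals the number of Jordan blocks for λ):
  λ = 3: algebraic multiplicity = 4, geometric multiplicity = 2

Determining the block sizes for each eigenvalue:
  λ = 3: with am = 4 and gm = 2, the partition is not yet determined (e.g. several partitions of 4 into 2 parts exist). Let N = A − (3)·I. Computing rank(N^1) = 2, rank(N^2) = 1, rank(N^3) = 0; the number of blocks of size ≥ j is rank(N^{j−1}) − rank(N^j), giving [2, 1, 1]. So we have 1 block(s) of size 3, 1 block(s) of size 1 → block sizes [3, 1]

Assembling the blocks gives a Jordan form
J =
  [3, 1, 0, 0]
  [0, 3, 1, 0]
  [0, 0, 3, 0]
  [0, 0, 0, 3]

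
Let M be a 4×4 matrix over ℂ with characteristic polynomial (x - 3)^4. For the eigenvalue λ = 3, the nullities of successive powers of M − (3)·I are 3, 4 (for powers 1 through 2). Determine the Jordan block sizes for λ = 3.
Block sizes for λ = 3: [2, 1, 1]

From the dimensions of kernels of powers, the number of Jordan blocks of size at least j is d_j − d_{j−1} where d_j = dim ker(N^j) (with d_0 = 0). Computing the differences gives [3, 1].
The number of blocks of size exactly k is (#blocks of size ≥ k) − (#blocks of size ≥ k + 1), so the partition is: 2 block(s) of size 1, 1 block(s) of size 2.
In nonincreasing order the block sizes are [2, 1, 1].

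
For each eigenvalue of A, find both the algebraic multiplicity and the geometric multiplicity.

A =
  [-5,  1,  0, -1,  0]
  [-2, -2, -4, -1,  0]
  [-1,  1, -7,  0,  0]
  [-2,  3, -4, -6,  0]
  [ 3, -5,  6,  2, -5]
λ = -5: alg = 5, geom = 3

Step 1 — factor the characteristic polynomial to read off the algebraic multiplicities:
  χ_A(x) = (x + 5)^5

Step 2 — compute geometric multiplicities via the rank-nullity identity g(λ) = n − rank(A − λI):
  rank(A − (-5)·I) = 2, so dim ker(A − (-5)·I) = n − 2 = 3

Summary:
  λ = -5: algebraic multiplicity = 5, geometric multiplicity = 3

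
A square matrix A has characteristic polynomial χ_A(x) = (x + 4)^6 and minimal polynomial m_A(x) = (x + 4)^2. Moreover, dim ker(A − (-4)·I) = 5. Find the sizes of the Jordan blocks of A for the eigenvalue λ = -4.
Block sizes for λ = -4: [2, 1, 1, 1, 1]

Step 1 — from the characteristic polynomial, algebraic multiplicity of λ = -4 is 6. From dim ker(A − (-4)·I) = 5, there are exactly 5 Jordan blocks for λ = -4.
Step 2 — from the minimal polynomial, the factor (x + 4)^2 tells us the largest block for λ = -4 has size 2.
Step 3 — with total size 6, 5 blocks, and largest block 2, the block sizes (in nonincreasing order) are [2, 1, 1, 1, 1].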